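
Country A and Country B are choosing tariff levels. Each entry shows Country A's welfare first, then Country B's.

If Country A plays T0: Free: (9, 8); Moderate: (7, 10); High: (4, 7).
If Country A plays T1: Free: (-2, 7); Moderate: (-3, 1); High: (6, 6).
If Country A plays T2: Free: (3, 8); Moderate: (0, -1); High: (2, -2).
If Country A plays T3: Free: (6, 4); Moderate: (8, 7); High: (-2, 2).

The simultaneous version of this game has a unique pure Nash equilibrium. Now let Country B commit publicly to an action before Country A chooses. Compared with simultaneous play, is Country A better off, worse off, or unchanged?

Country A best-responds to each possible Country B move:
- Free: Country A compares 9, -2, 3, 6 and picks T0; Country B would get 8.
- Moderate: Country A compares 7, -3, 0, 8 and picks T3; Country B would get 7.
- High: Country A compares 4, 6, 2, -2 and picks T1; Country B would get 6.
Country B's induced payoffs are 8, 7, 6, so Country B commits to Free. Subgame-perfect outcome: (T0, Free) with payoffs (9, 8).
For the simultaneous game, intersect best replies.
Country A's best replies: Free→T0; Moderate→T3; High→T1.
Country B's best replies: T0→Moderate; T1→Free; T2→Free; T3→Moderate.
The unique mutual best reply is (T3, Moderate), giving (8, 7).
Country A earns 9 sequentially versus 8 at the Nash outcome: better off.

better off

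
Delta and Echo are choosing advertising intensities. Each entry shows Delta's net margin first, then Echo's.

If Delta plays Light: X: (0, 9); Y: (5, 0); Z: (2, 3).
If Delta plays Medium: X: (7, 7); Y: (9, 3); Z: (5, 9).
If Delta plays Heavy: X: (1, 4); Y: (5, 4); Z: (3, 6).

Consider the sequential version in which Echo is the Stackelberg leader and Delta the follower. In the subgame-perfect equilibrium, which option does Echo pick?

Delta best-responds to each possible Echo move:
- X: Delta compares 0, 7, 1 and picks Medium; Echo would get 7.
- Y: Delta compares 5, 9, 5 and picks Medium; Echo would get 3.
- Z: Delta compares 2, 5, 3 and picks Medium; Echo would get 9.
Maximizing over 7, 3, 9, Echo chooses Z. Subgame-perfect outcome: (Medium, Z) with payoffs (5, 9).

Z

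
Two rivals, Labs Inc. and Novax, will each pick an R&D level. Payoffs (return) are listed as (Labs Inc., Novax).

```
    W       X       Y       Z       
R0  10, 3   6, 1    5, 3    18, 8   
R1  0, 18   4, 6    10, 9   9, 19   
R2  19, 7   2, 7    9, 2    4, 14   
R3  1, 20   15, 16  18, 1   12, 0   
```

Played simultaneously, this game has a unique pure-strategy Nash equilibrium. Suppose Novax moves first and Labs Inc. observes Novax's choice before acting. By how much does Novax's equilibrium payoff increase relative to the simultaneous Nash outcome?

Work backward from Labs Inc.'s decision.
- W: BR = R2, leader payoff 7.
- X: BR = R3, leader payoff 16.
- Y: BR = R3, leader payoff 1.
- Z: BR = R0, leader payoff 8.
Novax's induced payoffs are 7, 16, 1, 8, so Novax commits to X. Subgame-perfect outcome: (R3, X) with payoffs (15, 16).
Under simultaneous play:
Labs Inc.'s best replies: W→R2; X→R3; Y→R3; Z→R0.
Novax's best replies: R0→Z; R1→Z; R2→Z; R3→W.
Only (R0, Z) has each player best-responding; Nash payoffs (18, 8).
Novax's commitment gain: 16 − 8 = 8.

8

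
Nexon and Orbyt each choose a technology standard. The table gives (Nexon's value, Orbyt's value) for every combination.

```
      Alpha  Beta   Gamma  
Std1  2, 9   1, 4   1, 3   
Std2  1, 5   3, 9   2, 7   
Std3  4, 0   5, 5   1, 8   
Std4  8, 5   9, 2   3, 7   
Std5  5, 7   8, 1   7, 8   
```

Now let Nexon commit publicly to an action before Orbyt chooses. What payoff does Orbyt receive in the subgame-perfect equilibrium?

Solve by backward induction (Nexon leads).
- Std1: BR = Alpha, leader payoff 2.
- Std2: BR = Beta, leader payoff 3.
- Std3: BR = Gamma, leader payoff 1.
- Std4: BR = Gamma, leader payoff 3.
- Std5: BR = Gamma, leader payoff 7.
Maximizing over 2, 3, 1, 3, 7, Nexon chooses Std5. Subgame-perfect outcome: (Std5, Gamma) with payoffs (7, 8).

8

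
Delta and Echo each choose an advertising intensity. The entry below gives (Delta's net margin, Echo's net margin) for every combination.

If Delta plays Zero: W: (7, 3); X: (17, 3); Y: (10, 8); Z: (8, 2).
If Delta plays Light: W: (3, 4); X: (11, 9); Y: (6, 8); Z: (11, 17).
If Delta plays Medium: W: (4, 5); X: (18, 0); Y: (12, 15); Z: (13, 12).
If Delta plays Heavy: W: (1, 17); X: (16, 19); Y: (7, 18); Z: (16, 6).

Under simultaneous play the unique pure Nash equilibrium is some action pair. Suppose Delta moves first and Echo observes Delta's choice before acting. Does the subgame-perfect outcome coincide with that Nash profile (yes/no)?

Echo best-responds to each possible Delta move:
- Zero: BR = Y, leader payoff 10.
- Light: BR = Z, leader payoff 11.
- Medium: BR = Y, leader payoff 12.
- Heavy: BR = X, leader payoff 16.
Maximizing over 10, 11, 12, 16, Delta chooses Heavy. Subgame-perfect outcome: (Heavy, X) with payoffs (16, 19).
For the simultaneous game, intersect best replies.
Delta's best replies: W→Zero; X→Medium; Y→Medium; Z→Heavy.
Echo's best replies: Zero→Y; Light→Z; Medium→Y; Heavy→X.
Only (Medium, Y) has each player best-responding; Nash payoffs (12, 15).
Sequential outcome (Heavy, X) differs from the Nash profile (Medium, Y).

no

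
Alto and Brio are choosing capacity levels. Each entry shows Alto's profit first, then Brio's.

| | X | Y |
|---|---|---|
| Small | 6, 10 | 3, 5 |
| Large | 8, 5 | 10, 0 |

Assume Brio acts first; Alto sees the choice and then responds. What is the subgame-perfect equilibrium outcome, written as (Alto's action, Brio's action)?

(Large, X)

Backward induction with Brio moving first.
- X → Alto plays Large (best of 6, 8); Brio gets 5.
- Y → Alto plays Large (best of 3, 10); Brio gets 0.
Among 5, 0, the best is 5 at X. Subgame-perfect outcome: (Large, X) with payoffs (8, 5).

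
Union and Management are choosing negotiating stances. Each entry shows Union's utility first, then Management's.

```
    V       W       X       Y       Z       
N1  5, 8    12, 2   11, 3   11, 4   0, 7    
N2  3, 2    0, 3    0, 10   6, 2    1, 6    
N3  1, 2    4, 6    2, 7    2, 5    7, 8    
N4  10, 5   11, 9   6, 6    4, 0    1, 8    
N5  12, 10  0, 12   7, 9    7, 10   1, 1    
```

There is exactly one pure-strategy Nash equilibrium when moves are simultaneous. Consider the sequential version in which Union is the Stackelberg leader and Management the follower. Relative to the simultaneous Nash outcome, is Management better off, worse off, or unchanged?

better off

Backward induction with Union moving first.
- N1 → Management plays V (best of 8, 2, 3, 4, 7); Union gets 5.
- N2 → Management plays X (best of 2, 3, 10, 2, 6); Union gets 0.
- N3 → Management plays Z (best of 2, 6, 7, 5, 8); Union gets 7.
- N4 → Management plays W (best of 5, 9, 6, 0, 8); Union gets 11.
- N5 → Management plays W (best of 10, 12, 9, 10, 1); Union gets 0.
Union's induced payoffs are 5, 0, 7, 11, 0, so Union commits to N4. Subgame-perfect outcome: (N4, W) with payoffs (11, 9).
Under simultaneous play:
Union's best replies: V→N5; W→N1; X→N1; Y→N1; Z→N3.
Management's best replies: N1→V; N2→X; N3→Z; N4→W; N5→W.
Only (N3, Z) has each player best-responding; Nash payoffs (7, 8).
Management earns 9 sequentially versus 8 at the Nash outcome: better off.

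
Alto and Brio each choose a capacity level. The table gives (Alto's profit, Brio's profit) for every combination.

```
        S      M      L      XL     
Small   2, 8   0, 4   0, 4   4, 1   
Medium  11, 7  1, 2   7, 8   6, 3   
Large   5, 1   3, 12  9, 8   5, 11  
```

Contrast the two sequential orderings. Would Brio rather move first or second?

first

If Alto leads: Brio's best replies are Small→S, Medium→L, Large→M; Alto's induced payoffs 2, 7, 3; outcome (Medium, L), payoffs (7, 8).
If Brio leads: Alto's best replies are S→Medium, M→Large, L→Large, XL→Medium; Brio's induced payoffs 7, 12, 8, 3; outcome (Large, M), payoffs (3, 12).
Brio gets 12 moving first and 8 moving second, so Brio prefers to move first.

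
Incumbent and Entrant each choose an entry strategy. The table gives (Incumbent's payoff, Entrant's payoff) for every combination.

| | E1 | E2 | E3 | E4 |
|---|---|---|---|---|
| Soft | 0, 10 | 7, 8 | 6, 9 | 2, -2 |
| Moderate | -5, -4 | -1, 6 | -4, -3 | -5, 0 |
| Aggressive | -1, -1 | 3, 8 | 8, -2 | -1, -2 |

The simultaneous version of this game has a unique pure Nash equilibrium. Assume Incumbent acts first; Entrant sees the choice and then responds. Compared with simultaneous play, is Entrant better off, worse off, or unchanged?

worse off

Backward induction with Incumbent moving first.
- Soft → Entrant plays E1 (best of 10, 8, 9, -2); Incumbent gets 0.
- Moderate → Entrant plays E2 (best of -4, 6, -3, 0); Incumbent gets -1.
- Aggressive → Entrant plays E2 (best of -1, 8, -2, -2); Incumbent gets 3.
Maximizing over 0, -1, 3, Incumbent chooses Aggressive. Subgame-perfect outcome: (Aggressive, E2) with payoffs (3, 8).
Under simultaneous play:
Incumbent's best replies: E1→Soft; E2→Soft; E3→Aggressive; E4→Soft.
Entrant's best replies: Soft→E1; Moderate→E2; Aggressive→E2.
Only (Soft, E1) has each player best-responding; Nash payoffs (0, 10).
Entrant earns 8 sequentially versus 10 at the Nash outcome: worse off.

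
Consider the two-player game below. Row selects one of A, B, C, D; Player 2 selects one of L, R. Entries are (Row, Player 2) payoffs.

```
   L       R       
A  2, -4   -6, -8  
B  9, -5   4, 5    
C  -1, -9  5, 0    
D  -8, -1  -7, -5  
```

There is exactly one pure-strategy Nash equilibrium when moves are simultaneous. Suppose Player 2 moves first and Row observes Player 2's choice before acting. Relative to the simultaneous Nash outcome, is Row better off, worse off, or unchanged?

unchanged

Backward induction with Player 2 moving first.
- L: BR = B, leader payoff -5.
- R: BR = C, leader payoff 0.
Player 2's induced payoffs are -5, 0, so Player 2 commits to R. Subgame-perfect outcome: (C, R) with payoffs (5, 0).
Now find the simultaneous Nash equilibrium.
Row's best replies: L→B; R→C.
Player 2's best replies: A→L; B→R; C→R; D→L.
The unique mutual best reply is (C, R), giving (5, 0).
Row earns 5 sequentially versus 5 at the Nash outcome: unchanged.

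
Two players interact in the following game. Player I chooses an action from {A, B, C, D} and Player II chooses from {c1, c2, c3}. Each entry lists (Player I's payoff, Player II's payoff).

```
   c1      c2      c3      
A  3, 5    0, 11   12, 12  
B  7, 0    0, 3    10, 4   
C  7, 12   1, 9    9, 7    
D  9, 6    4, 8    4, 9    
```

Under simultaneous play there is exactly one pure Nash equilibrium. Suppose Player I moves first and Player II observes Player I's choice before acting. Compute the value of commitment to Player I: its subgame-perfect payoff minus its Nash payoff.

Work backward from Player II's decision.
- A: BR = c3, leader payoff 12.
- B: BR = c3, leader payoff 10.
- C: BR = c1, leader payoff 7.
- D: BR = c3, leader payoff 4.
Among 12, 10, 7, 4, the best is 12 at A. Subgame-perfect outcome: (A, c3) with payoffs (12, 12).
For the simultaneous game, intersect best replies.
Player I's best replies: c1→D; c2→D; c3→A.
Player II's best replies: A→c3; B→c3; C→c1; D→c3.
The unique mutual best reply is (A, c3), giving (12, 12).
Player I's commitment gain: 12 − 12 = 0.

0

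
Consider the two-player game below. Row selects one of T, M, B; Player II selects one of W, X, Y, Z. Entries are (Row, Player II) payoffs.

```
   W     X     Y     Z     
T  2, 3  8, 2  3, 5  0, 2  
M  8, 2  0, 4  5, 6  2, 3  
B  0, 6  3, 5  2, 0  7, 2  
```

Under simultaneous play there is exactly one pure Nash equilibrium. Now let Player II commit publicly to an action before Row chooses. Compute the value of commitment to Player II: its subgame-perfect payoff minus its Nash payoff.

Row best-responds to each possible Player II move:
- W → Row plays M (best of 2, 8, 0); Player II gets 2.
- X → Row plays T (best of 8, 0, 3); Player II gets 2.
- Y → Row plays M (best of 3, 5, 2); Player II gets 6.
- Z → Row plays B (best of 0, 2, 7); Player II gets 2.
Player II's induced payoffs are 2, 2, 6, 2, so Player II commits to Y. Subgame-perfect outcome: (M, Y) with payoffs (5, 6).
Under simultaneous play:
Row's best replies: W→M; X→T; Y→M; Z→B.
Player II's best replies: T→Y; M→Y; B→W.
Only (M, Y) has each player best-responding; Nash payoffs (5, 6).
Player II's commitment gain: 6 − 6 = 0.

0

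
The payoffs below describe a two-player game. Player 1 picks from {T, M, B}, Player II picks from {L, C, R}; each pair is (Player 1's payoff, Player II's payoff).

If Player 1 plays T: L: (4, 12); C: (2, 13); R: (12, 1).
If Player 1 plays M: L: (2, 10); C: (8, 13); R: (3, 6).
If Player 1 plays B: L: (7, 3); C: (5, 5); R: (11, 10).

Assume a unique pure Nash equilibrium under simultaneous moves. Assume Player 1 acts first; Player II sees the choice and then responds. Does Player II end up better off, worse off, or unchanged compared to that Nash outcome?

worse off

Backward induction with Player 1 moving first.
- T: BR = C, leader payoff 2.
- M: BR = C, leader payoff 8.
- B: BR = R, leader payoff 11.
Maximizing over 2, 8, 11, Player 1 chooses B. Subgame-perfect outcome: (B, R) with payoffs (11, 10).
Now find the simultaneous Nash equilibrium.
Player 1's best replies: L→B; C→M; R→T.
Player II's best replies: T→C; M→C; B→R.
Only (M, C) has each player best-responding; Nash payoffs (8, 13).
Player II earns 10 sequentially versus 13 at the Nash outcome: worse off.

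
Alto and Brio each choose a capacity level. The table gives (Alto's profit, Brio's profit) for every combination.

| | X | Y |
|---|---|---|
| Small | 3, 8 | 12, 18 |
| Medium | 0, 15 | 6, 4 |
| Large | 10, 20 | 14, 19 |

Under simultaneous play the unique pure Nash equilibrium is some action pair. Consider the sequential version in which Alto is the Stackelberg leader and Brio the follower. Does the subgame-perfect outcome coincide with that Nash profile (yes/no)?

Brio best-responds to each possible Alto move:
- Small: Brio compares 8, 18 and picks Y; Alto would get 12.
- Medium: Brio compares 15, 4 and picks X; Alto would get 0.
- Large: Brio compares 20, 19 and picks X; Alto would get 10.
Maximizing over 12, 0, 10, Alto chooses Small. Subgame-perfect outcome: (Small, Y) with payoffs (12, 18).
Under simultaneous play:
Alto's best replies: X→Large; Y→Large.
Brio's best replies: Small→Y; Medium→X; Large→X.
Only (Large, X) has each player best-responding; Nash payoffs (10, 20).
Sequential outcome (Small, Y) differs from the Nash profile (Large, X).

no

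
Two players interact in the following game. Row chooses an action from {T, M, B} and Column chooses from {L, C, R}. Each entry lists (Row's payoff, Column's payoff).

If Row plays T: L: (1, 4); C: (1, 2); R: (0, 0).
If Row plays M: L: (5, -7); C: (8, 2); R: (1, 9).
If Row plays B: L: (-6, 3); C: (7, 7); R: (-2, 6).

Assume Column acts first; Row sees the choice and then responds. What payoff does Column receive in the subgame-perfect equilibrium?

9

Work backward from Row's decision.
- L → Row plays M (best of 1, 5, -6); Column gets -7.
- C → Row plays M (best of 1, 8, 7); Column gets 2.
- R → Row plays M (best of 0, 1, -2); Column gets 9.
Among -7, 2, 9, the best is 9 at R. Subgame-perfect outcome: (M, R) with payoffs (1, 9).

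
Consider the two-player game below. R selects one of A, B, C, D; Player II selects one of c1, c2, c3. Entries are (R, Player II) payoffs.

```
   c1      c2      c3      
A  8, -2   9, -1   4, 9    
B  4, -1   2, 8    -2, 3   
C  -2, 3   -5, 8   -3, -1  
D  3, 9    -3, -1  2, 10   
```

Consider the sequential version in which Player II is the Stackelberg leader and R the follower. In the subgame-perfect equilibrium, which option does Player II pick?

Work backward from R's decision.
- c1 → R plays A (best of 8, 4, -2, 3); Player II gets -2.
- c2 → R plays A (best of 9, 2, -5, -3); Player II gets -1.
- c3 → R plays A (best of 4, -2, -3, 2); Player II gets 9.
Maximizing over -2, -1, 9, Player II chooses c3. Subgame-perfect outcome: (A, c3) with payoffs (4, 9).

c3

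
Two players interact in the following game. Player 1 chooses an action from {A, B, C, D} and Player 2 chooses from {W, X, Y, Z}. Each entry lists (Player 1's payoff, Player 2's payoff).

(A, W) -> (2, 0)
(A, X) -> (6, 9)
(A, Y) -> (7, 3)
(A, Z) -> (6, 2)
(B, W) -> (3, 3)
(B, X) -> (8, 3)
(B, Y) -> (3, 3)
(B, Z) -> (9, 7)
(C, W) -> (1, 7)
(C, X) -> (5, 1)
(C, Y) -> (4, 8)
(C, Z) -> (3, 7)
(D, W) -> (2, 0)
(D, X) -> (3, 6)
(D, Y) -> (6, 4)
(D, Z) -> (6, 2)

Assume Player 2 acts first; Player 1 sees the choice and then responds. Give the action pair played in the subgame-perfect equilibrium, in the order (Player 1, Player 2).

(B, Z)

Work backward from Player 1's decision.
- W → Player 1 plays B (best of 2, 3, 1, 2); Player 2 gets 3.
- X → Player 1 plays B (best of 6, 8, 5, 3); Player 2 gets 3.
- Y → Player 1 plays A (best of 7, 3, 4, 6); Player 2 gets 3.
- Z → Player 1 plays B (best of 6, 9, 3, 6); Player 2 gets 7.
Player 2's induced payoffs are 3, 3, 3, 7, so Player 2 commits to Z. Subgame-perfect outcome: (B, Z) with payoffs (9, 7).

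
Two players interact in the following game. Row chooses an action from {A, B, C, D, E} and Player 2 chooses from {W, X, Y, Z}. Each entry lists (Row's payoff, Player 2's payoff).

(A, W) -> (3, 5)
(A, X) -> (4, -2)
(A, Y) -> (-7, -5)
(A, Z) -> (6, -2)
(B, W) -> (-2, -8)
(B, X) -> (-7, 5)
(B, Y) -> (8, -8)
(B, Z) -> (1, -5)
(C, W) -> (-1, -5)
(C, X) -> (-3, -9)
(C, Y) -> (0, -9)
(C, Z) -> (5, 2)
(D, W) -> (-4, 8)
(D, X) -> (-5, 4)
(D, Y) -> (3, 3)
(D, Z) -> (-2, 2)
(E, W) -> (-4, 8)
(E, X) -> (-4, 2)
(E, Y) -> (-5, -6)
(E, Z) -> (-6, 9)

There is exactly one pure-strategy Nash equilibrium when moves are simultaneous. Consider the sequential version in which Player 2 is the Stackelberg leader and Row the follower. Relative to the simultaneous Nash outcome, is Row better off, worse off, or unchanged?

Row best-responds to each possible Player 2 move:
- W: BR = A, leader payoff 5.
- X: BR = A, leader payoff -2.
- Y: BR = B, leader payoff -8.
- Z: BR = A, leader payoff -2.
Among 5, -2, -8, -2, the best is 5 at W. Subgame-perfect outcome: (A, W) with payoffs (3, 5).
Now find the simultaneous Nash equilibrium.
Row's best replies: W→A; X→A; Y→B; Z→A.
Player 2's best replies: A→W; B→X; C→Z; D→W; E→Z.
The unique mutual best reply is (A, W), giving (3, 5).
Row earns 3 sequentially versus 3 at the Nash outcome: unchanged.

unchanged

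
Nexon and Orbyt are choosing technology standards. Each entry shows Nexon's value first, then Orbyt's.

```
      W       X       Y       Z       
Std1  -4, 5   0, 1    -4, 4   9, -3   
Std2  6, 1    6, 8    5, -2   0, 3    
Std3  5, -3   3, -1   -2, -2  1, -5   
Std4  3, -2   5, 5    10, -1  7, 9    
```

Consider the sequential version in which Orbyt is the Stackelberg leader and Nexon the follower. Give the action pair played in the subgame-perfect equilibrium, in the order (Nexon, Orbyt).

Solve by backward induction (Orbyt leads).
- W → Nexon plays Std2 (best of -4, 6, 5, 3); Orbyt gets 1.
- X → Nexon plays Std2 (best of 0, 6, 3, 5); Orbyt gets 8.
- Y → Nexon plays Std4 (best of -4, 5, -2, 10); Orbyt gets -1.
- Z → Nexon plays Std1 (best of 9, 0, 1, 7); Orbyt gets -3.
Maximizing over 1, 8, -1, -3, Orbyt chooses X. Subgame-perfect outcome: (Std2, X) with payoffs (6, 8).

(Std2, X)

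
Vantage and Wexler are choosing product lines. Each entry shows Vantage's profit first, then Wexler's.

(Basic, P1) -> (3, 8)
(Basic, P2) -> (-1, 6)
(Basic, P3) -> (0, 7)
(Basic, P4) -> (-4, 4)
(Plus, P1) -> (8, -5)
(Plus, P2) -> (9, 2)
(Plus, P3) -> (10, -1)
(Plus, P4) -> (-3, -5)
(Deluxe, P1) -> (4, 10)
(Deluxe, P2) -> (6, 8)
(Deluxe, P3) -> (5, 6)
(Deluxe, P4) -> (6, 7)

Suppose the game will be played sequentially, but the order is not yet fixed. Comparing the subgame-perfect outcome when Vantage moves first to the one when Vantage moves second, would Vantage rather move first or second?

If Vantage leads: Wexler's best replies are Basic→P1, Plus→P2, Deluxe→P1; Vantage's induced payoffs 3, 9, 4; outcome (Plus, P2), payoffs (9, 2).
If Wexler leads: Vantage's best replies are P1→Plus, P2→Plus, P3→Plus, P4→Deluxe; Wexler's induced payoffs -5, 2, -1, 7; outcome (Deluxe, P4), payoffs (6, 7).
Vantage gets 9 moving first and 6 moving second, so Vantage prefers to move first.

first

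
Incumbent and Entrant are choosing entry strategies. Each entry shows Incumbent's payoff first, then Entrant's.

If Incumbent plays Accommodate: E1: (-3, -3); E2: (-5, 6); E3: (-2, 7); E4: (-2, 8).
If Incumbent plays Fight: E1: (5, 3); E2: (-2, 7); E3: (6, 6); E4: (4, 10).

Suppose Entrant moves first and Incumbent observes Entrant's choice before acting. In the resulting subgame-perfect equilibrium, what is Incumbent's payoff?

Backward induction with Entrant moving first.
- E1 → Incumbent plays Fight (best of -3, 5); Entrant gets 3.
- E2 → Incumbent plays Fight (best of -5, -2); Entrant gets 7.
- E3 → Incumbent plays Fight (best of -2, 6); Entrant gets 6.
- E4 → Incumbent plays Fight (best of -2, 4); Entrant gets 10.
Maximizing over 3, 7, 6, 10, Entrant chooses E4. Subgame-perfect outcome: (Fight, E4) with payoffs (4, 10).

4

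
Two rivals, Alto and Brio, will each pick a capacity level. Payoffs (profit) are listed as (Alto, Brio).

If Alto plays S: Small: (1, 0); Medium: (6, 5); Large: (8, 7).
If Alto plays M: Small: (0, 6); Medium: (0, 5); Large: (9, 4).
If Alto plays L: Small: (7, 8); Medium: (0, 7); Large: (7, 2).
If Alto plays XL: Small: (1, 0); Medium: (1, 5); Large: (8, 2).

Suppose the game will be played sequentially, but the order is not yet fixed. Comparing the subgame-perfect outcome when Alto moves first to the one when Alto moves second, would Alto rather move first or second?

first

If Alto leads: Brio's best replies are S→Large, M→Small, L→Small, XL→Medium; Alto's induced payoffs 8, 0, 7, 1; outcome (S, Large), payoffs (8, 7).
If Brio leads: Alto's best replies are Small→L, Medium→S, Large→M; Brio's induced payoffs 8, 5, 4; outcome (L, Small), payoffs (7, 8).
Alto gets 8 moving first and 7 moving second, so Alto prefers to move first.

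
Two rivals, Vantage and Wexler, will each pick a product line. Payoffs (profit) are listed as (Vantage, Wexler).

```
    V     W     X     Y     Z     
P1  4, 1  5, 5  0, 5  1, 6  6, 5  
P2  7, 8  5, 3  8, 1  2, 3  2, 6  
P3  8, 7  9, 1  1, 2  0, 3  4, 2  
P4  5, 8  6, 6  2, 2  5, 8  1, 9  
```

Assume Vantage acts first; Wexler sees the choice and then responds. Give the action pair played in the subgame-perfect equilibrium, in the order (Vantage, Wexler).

(P3, V)

Work backward from Wexler's decision.
- P1 → Wexler plays Y (best of 1, 5, 5, 6, 5); Vantage gets 1.
- P2 → Wexler plays V (best of 8, 3, 1, 3, 6); Vantage gets 7.
- P3 → Wexler plays V (best of 7, 1, 2, 3, 2); Vantage gets 8.
- P4 → Wexler plays Z (best of 8, 6, 2, 8, 9); Vantage gets 1.
Among 1, 7, 8, 1, the best is 8 at P3. Subgame-perfect outcome: (P3, V) with payoffs (8, 7).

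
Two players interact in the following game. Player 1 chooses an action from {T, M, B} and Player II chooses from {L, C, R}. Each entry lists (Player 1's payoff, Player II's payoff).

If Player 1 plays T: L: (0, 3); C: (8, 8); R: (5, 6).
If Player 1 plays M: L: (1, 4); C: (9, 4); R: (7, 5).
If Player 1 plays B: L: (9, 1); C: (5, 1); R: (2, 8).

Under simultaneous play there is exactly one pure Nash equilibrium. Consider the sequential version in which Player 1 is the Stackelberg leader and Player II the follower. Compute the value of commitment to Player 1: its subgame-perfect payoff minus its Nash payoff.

1

Work backward from Player II's decision.
- T: BR = C, leader payoff 8.
- M: BR = R, leader payoff 7.
- B: BR = R, leader payoff 2.
Among 8, 7, 2, the best is 8 at T. Subgame-perfect outcome: (T, C) with payoffs (8, 8).
Under simultaneous play:
Player 1's best replies: L→B; C→M; R→M.
Player II's best replies: T→C; M→R; B→R.
The unique mutual best reply is (M, R), giving (7, 5).
Player 1's commitment gain: 8 − 7 = 1.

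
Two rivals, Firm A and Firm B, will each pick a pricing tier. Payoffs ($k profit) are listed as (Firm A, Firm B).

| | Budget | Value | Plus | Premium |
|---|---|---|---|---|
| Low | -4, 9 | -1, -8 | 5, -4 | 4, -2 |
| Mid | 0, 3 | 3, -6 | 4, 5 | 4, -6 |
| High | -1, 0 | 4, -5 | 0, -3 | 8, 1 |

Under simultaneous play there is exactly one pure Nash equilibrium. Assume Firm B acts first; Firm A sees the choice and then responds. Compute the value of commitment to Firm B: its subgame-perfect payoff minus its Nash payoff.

2

Solve by backward induction (Firm B leads).
- Budget: Firm A compares -4, 0, -1 and picks Mid; Firm B would get 3.
- Value: Firm A compares -1, 3, 4 and picks High; Firm B would get -5.
- Plus: Firm A compares 5, 4, 0 and picks Low; Firm B would get -4.
- Premium: Firm A compares 4, 4, 8 and picks High; Firm B would get 1.
Firm B's induced payoffs are 3, -5, -4, 1, so Firm B commits to Budget. Subgame-perfect outcome: (Mid, Budget) with payoffs (0, 3).
Under simultaneous play:
Firm A's best replies: Budget→Mid; Value→High; Plus→Low; Premium→High.
Firm B's best replies: Low→Budget; Mid→Plus; High→Premium.
The unique mutual best reply is (High, Premium), giving (8, 1).
Firm B's commitment gain: 3 − 1 = 2.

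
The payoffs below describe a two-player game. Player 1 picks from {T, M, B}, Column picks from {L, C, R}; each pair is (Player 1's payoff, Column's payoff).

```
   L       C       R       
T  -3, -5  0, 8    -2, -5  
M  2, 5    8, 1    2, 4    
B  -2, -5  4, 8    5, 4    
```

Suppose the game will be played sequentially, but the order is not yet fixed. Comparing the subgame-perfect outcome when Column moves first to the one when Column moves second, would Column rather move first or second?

second

If Player 1 leads: Column's best replies are T→C, M→L, B→C; Player 1's induced payoffs 0, 2, 4; outcome (B, C), payoffs (4, 8).
If Column leads: Player 1's best replies are L→M, C→M, R→B; Column's induced payoffs 5, 1, 4; outcome (M, L), payoffs (2, 5).
Column gets 5 moving first and 8 moving second, so Column prefers to move second.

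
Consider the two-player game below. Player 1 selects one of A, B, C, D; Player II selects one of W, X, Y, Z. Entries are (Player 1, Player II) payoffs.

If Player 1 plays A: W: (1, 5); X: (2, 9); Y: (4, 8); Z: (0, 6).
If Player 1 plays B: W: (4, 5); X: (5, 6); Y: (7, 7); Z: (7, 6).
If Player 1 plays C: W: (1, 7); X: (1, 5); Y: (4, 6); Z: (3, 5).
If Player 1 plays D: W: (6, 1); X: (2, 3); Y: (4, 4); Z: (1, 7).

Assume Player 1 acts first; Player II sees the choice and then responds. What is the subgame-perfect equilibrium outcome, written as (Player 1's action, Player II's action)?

(B, Y)

Player II best-responds to each possible Player 1 move:
- A: BR = X, leader payoff 2.
- B: BR = Y, leader payoff 7.
- C: BR = W, leader payoff 1.
- D: BR = Z, leader payoff 1.
Among 2, 7, 1, 1, the best is 7 at B. Subgame-perfect outcome: (B, Y) with payoffs (7, 7).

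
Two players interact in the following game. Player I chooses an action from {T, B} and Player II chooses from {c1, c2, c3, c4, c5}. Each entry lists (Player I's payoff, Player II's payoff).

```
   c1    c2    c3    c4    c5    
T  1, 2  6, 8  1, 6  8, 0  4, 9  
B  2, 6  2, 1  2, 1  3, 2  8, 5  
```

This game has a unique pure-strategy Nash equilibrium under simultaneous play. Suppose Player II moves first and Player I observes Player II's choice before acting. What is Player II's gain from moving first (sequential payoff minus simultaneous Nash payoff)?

2

Player I best-responds to each possible Player II move:
- c1: BR = B, leader payoff 6.
- c2: BR = T, leader payoff 8.
- c3: BR = B, leader payoff 1.
- c4: BR = T, leader payoff 0.
- c5: BR = B, leader payoff 5.
Player II's induced payoffs are 6, 8, 1, 0, 5, so Player II commits to c2. Subgame-perfect outcome: (T, c2) with payoffs (6, 8).
Under simultaneous play:
Player I's best replies: c1→B; c2→T; c3→B; c4→T; c5→B.
Player II's best replies: T→c5; B→c1.
Only (B, c1) has each player best-responding; Nash payoffs (2, 6).
Player II's commitment gain: 8 − 6 = 2.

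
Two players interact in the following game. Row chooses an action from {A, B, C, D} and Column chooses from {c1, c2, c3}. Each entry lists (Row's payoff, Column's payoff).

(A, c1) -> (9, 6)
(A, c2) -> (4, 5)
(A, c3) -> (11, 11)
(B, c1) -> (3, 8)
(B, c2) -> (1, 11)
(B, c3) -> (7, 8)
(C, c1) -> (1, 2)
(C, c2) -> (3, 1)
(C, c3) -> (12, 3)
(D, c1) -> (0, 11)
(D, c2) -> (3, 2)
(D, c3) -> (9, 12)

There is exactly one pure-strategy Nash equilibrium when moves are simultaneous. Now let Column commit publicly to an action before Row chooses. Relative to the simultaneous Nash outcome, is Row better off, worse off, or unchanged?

Solve by backward induction (Column leads).
- c1: BR = A, leader payoff 6.
- c2: BR = A, leader payoff 5.
- c3: BR = C, leader payoff 3.
Among 6, 5, 3, the best is 6 at c1. Subgame-perfect outcome: (A, c1) with payoffs (9, 6).
For the simultaneous game, intersect best replies.
Row's best replies: c1→A; c2→A; c3→C.
Column's best replies: A→c3; B→c2; C→c3; D→c3.
Only (C, c3) has each player best-responding; Nash payoffs (12, 3).
Row earns 9 sequentially versus 12 at the Nash outcome: worse off.

worse off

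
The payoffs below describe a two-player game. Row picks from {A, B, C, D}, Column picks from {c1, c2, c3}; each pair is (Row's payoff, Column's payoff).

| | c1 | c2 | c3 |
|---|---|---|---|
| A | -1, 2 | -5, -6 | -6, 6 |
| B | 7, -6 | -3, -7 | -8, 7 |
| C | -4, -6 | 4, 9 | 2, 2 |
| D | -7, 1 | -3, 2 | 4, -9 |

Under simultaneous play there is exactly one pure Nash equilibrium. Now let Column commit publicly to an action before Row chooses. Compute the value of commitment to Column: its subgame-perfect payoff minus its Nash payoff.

Work backward from Row's decision.
- c1 → Row plays B (best of -1, 7, -4, -7); Column gets -6.
- c2 → Row plays C (best of -5, -3, 4, -3); Column gets 9.
- c3 → Row plays D (best of -6, -8, 2, 4); Column gets -9.
Column's induced payoffs are -6, 9, -9, so Column commits to c2. Subgame-perfect outcome: (C, c2) with payoffs (4, 9).
Now find the simultaneous Nash equilibrium.
Row's best replies: c1→B; c2→C; c3→D.
Column's best replies: A→c3; B→c3; C→c2; D→c2.
Only (C, c2) has each player best-responding; Nash payoffs (4, 9).
Column's commitment gain: 9 − 9 = 0.

0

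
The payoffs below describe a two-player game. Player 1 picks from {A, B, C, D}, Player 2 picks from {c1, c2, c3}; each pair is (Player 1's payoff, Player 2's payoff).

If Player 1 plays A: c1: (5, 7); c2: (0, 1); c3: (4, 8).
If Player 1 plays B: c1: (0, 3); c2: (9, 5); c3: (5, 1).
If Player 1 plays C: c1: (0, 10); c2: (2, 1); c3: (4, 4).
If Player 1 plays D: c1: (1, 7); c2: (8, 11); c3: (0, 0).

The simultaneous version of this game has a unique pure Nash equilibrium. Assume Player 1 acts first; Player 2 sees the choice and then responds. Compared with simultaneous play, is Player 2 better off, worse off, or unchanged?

Solve by backward induction (Player 1 leads).
- A → Player 2 plays c3 (best of 7, 1, 8); Player 1 gets 4.
- B → Player 2 plays c2 (best of 3, 5, 1); Player 1 gets 9.
- C → Player 2 plays c1 (best of 10, 1, 4); Player 1 gets 0.
- D → Player 2 plays c2 (best of 7, 11, 0); Player 1 gets 8.
Player 1's induced payoffs are 4, 9, 0, 8, so Player 1 commits to B. Subgame-perfect outcome: (B, c2) with payoffs (9, 5).
Now find the simultaneous Nash equilibrium.
Player 1's best replies: c1→A; c2→B; c3→B.
Player 2's best replies: A→c3; B→c2; C→c1; D→c2.
Only (B, c2) has each player best-responding; Nash payoffs (9, 5).
Player 2 earns 5 sequentially versus 5 at the Nash outcome: unchanged.

unchanged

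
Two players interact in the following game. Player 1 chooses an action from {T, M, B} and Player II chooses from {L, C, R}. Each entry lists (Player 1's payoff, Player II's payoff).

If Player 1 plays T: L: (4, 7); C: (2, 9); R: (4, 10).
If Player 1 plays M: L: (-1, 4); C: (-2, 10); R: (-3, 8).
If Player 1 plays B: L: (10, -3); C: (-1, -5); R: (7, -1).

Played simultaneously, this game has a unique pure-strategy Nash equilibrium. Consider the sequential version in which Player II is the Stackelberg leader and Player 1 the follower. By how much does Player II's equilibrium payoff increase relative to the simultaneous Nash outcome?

10

Player 1 best-responds to each possible Player II move:
- L → Player 1 plays B (best of 4, -1, 10); Player II gets -3.
- C → Player 1 plays T (best of 2, -2, -1); Player II gets 9.
- R → Player 1 plays B (best of 4, -3, 7); Player II gets -1.
Maximizing over -3, 9, -1, Player II chooses C. Subgame-perfect outcome: (T, C) with payoffs (2, 9).
For the simultaneous game, intersect best replies.
Player 1's best replies: L→B; C→T; R→B.
Player II's best replies: T→R; M→C; B→R.
The unique mutual best reply is (B, R), giving (7, -1).
Player II's commitment gain: 9 − -1 = 10.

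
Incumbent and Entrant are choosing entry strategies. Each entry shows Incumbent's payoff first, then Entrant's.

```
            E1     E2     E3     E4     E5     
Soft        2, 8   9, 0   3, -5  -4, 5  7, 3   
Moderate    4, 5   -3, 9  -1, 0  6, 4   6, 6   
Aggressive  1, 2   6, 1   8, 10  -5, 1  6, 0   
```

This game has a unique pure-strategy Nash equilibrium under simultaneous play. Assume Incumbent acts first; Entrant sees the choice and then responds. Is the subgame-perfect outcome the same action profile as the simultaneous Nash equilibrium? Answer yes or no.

yes

Entrant best-responds to each possible Incumbent move:
- Soft: BR = E1, leader payoff 2.
- Moderate: BR = E2, leader payoff -3.
- Aggressive: BR = E3, leader payoff 8.
Incumbent's induced payoffs are 2, -3, 8, so Incumbent commits to Aggressive. Subgame-perfect outcome: (Aggressive, E3) with payoffs (8, 10).
Under simultaneous play:
Incumbent's best replies: E1→Moderate; E2→Soft; E3→Aggressive; E4→Moderate; E5→Soft.
Entrant's best replies: Soft→E1; Moderate→E2; Aggressive→E3.
The unique mutual best reply is (Aggressive, E3), giving (8, 10).
Sequential outcome (Aggressive, E3) coincides with the Nash profile (Aggressive, E3).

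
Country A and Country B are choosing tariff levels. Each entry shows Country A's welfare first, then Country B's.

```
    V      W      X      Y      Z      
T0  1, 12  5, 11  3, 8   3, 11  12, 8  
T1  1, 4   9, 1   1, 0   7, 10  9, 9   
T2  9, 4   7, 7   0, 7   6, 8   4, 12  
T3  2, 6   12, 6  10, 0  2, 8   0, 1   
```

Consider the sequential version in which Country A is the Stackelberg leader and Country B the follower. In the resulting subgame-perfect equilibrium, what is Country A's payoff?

Solve by backward induction (Country A leads).
- T0 → Country B plays V (best of 12, 11, 8, 11, 8); Country A gets 1.
- T1 → Country B plays Y (best of 4, 1, 0, 10, 9); Country A gets 7.
- T2 → Country B plays Z (best of 4, 7, 7, 8, 12); Country A gets 4.
- T3 → Country B plays Y (best of 6, 6, 0, 8, 1); Country A gets 2.
Maximizing over 1, 7, 4, 2, Country A chooses T1. Subgame-perfect outcome: (T1, Y) with payoffs (7, 10).

7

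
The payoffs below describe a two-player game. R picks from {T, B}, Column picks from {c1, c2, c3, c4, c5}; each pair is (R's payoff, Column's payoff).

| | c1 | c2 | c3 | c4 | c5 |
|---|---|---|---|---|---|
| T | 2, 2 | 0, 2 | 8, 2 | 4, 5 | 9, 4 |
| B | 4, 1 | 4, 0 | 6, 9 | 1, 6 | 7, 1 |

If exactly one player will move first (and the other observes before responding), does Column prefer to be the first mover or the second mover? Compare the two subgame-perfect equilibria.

second

If R leads: Column's best replies are T→c4, B→c3; R's induced payoffs 4, 6; outcome (B, c3), payoffs (6, 9).
If Column leads: R's best replies are c1→B, c2→B, c3→T, c4→T, c5→T; Column's induced payoffs 1, 0, 2, 5, 4; outcome (T, c4), payoffs (4, 5).
Column gets 5 moving first and 9 moving second, so Column prefers to move second.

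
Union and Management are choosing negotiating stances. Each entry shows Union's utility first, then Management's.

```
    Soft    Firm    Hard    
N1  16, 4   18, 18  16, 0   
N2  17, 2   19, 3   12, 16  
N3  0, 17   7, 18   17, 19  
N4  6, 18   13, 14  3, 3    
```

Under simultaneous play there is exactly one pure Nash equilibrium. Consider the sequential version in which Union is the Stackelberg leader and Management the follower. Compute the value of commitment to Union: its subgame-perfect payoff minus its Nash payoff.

1

Management best-responds to each possible Union move:
- N1: Management compares 4, 18, 0 and picks Firm; Union would get 18.
- N2: Management compares 2, 3, 16 and picks Hard; Union would get 12.
- N3: Management compares 17, 18, 19 and picks Hard; Union would get 17.
- N4: Management compares 18, 14, 3 and picks Soft; Union would get 6.
Among 18, 12, 17, 6, the best is 18 at N1. Subgame-perfect outcome: (N1, Firm) with payoffs (18, 18).
Under simultaneous play:
Union's best replies: Soft→N2; Firm→N2; Hard→N3.
Management's best replies: N1→Firm; N2→Hard; N3→Hard; N4→Soft.
Only (N3, Hard) has each player best-responding; Nash payoffs (17, 19).
Union's commitment gain: 18 − 17 = 1.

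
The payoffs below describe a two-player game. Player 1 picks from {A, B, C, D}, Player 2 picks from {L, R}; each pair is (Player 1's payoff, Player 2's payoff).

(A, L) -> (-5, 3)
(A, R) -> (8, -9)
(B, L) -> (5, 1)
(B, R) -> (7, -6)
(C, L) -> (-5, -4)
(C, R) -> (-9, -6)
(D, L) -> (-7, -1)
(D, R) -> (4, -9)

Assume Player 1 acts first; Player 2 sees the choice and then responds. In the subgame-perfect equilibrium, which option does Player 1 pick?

B

Player 2 best-responds to each possible Player 1 move:
- A: Player 2 compares 3, -9 and picks L; Player 1 would get -5.
- B: Player 2 compares 1, -6 and picks L; Player 1 would get 5.
- C: Player 2 compares -4, -6 and picks L; Player 1 would get -5.
- D: Player 2 compares -1, -9 and picks L; Player 1 would get -7.
Player 1's induced payoffs are -5, 5, -5, -7, so Player 1 commits to B. Subgame-perfect outcome: (B, L) with payoffs (5, 1).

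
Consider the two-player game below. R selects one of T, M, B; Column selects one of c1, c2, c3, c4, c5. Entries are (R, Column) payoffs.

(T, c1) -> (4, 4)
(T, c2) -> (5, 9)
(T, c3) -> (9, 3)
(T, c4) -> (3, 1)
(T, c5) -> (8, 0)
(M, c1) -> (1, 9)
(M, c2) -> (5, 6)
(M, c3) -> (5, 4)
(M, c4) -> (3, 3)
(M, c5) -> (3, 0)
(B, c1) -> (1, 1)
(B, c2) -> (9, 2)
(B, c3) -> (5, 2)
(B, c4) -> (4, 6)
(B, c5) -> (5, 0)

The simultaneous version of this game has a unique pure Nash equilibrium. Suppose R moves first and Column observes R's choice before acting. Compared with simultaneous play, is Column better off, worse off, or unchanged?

Solve by backward induction (R leads).
- T: BR = c2, leader payoff 5.
- M: BR = c1, leader payoff 1.
- B: BR = c4, leader payoff 4.
Among 5, 1, 4, the best is 5 at T. Subgame-perfect outcome: (T, c2) with payoffs (5, 9).
Under simultaneous play:
R's best replies: c1→T; c2→B; c3→T; c4→B; c5→T.
Column's best replies: T→c2; M→c1; B→c4.
The unique mutual best reply is (B, c4), giving (4, 6).
Column earns 9 sequentially versus 6 at the Nash outcome: better off.

better off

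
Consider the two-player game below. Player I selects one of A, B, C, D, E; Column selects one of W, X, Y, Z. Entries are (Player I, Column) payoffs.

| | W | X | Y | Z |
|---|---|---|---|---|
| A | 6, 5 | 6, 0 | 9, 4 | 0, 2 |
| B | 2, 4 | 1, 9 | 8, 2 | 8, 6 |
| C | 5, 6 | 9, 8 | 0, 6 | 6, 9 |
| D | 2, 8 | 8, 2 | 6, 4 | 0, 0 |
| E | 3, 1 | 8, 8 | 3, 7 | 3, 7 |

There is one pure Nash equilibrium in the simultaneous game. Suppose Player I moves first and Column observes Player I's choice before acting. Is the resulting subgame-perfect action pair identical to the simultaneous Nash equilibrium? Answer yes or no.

no

Solve by backward induction (Player I leads).
- A: BR = W, leader payoff 6.
- B: BR = X, leader payoff 1.
- C: BR = Z, leader payoff 6.
- D: BR = W, leader payoff 2.
- E: BR = X, leader payoff 8.
Player I's induced payoffs are 6, 1, 6, 2, 8, so Player I commits to E. Subgame-perfect outcome: (E, X) with payoffs (8, 8).
For the simultaneous game, intersect best replies.
Player I's best replies: W→A; X→C; Y→A; Z→B.
Column's best replies: A→W; B→X; C→Z; D→W; E→X.
Only (A, W) has each player best-responding; Nash payoffs (6, 5).
Sequential outcome (E, X) differs from the Nash profile (A, W).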